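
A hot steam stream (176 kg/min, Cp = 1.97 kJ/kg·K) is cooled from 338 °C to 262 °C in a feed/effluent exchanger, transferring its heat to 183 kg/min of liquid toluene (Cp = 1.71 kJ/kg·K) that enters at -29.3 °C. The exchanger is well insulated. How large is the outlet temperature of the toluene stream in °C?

T_c,out = 54.9 °C

Heat released by hot stream: Q = 176 × 1.97 × (338 − 262) = 26351 kJ/min
Energy balance on cold side (adiabatic exchanger): Q = ṁ_c·Cp_c·(T_c,out − T_c,in)
T_c,out = -29.3 + 26351/(183 × 1.71) = 54.906 °C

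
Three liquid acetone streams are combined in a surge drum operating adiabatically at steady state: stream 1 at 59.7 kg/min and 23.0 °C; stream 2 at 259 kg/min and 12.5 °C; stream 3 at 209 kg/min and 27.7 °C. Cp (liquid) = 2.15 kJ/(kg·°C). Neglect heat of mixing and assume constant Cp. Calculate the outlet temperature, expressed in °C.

T_out = 19.7 °C

No heat crosses the boundary, so H_out = H_in.
Σ ṁᵢCp,ᵢTᵢ = 59.7×2.15×23.0 + 259×2.15×12.5 + 209×2.15×27.7 = 22360
Σ ṁᵢCp,ᵢ = 59.7×2.15 + 259×2.15 + 209×2.15 = 1134.6
T_out = 22360 / 1134.6 = 19.708 °C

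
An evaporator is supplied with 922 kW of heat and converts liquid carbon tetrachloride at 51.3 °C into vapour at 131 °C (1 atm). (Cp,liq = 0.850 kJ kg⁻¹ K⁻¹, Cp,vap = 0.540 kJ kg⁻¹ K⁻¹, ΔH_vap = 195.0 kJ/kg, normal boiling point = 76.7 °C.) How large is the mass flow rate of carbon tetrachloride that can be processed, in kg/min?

ṁ = 225 kg/min

Δh = 0.850×(76.7−51.3) + 195.0 + 0.540×(131−76.7) = 245.91 kJ/kg
Q = 922 kW = 922 kJ/s = 55320 kJ/min
ṁ = Q/Δh = 55320 / 245.91 = 224.96 kg/min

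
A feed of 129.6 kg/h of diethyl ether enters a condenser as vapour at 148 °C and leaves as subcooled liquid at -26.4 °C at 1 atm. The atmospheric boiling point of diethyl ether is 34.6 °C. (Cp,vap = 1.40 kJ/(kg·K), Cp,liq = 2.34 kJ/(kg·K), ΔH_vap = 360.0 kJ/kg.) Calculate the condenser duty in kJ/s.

vapour 148→34.6 °C: -158.76 kJ/kg
condensation at 34.6 °C: -360 kJ/kg
liquid 34.6→-26.4 °C: -142.74 kJ/kg
Δh = -158.76 + -360 + -142.74 = -661.5 kJ/kg
Q = ṁ·Δh = 129.6 kg/h × -661.5 kJ/kg = -85730 kJ/h
|Q| = 23.814 kW

Q_c = 23.8 kJ/s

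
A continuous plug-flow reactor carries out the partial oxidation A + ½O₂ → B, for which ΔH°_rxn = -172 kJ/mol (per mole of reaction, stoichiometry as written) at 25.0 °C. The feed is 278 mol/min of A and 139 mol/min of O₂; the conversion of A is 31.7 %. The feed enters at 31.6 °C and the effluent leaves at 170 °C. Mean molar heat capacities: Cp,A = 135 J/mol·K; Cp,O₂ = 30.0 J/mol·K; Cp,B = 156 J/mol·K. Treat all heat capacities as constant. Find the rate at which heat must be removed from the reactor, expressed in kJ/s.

Q_out = 155 kJ/s

Extent of reaction ξ = 0.317 × 278 = 88.126 mol/min
Reaction term: ξ·ΔH°_rxn = 88.126 × -172 = -15158 kJ/min
Sensible, feed 31.6→25 °C: -275.22 kJ/min
Outlet flows (mol/min): A 189.87, O₂ 94.937, B 88.126
Sensible, products 25→170 °C: 6123.2 kJ/min
Q = ΔH = -9309.7 kJ/min = -155.16 kW
Heat removed = 155.16 kJ/s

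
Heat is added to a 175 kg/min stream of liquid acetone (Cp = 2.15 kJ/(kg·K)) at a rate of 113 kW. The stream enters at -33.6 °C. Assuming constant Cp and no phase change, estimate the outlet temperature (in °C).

Q = 113 kW = 6780 kJ/min
ΔT = Q/(ṁ·Cp) = 6780/(175×2.15) = 18.02 K
T_out = -33.6 + 18.02 = -15.58 °C

T_out = -15.6 °C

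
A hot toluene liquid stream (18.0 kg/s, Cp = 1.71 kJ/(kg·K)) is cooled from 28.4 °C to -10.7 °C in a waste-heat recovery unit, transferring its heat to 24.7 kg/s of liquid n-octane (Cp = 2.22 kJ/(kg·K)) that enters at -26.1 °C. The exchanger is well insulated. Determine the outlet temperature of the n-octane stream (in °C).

Heat released by hot stream: Q = 18.0 × 1.71 × (28.4 − -10.7) = 1203.5 kJ/s
Energy balance on cold side (adiabatic exchanger): Q = ṁ_c·Cp_c·(T_c,out − T_c,in)
T_c,out = -26.1 + 1203.5/(24.7 × 2.22) = -4.152 °C

T_c,out = -4.15 °C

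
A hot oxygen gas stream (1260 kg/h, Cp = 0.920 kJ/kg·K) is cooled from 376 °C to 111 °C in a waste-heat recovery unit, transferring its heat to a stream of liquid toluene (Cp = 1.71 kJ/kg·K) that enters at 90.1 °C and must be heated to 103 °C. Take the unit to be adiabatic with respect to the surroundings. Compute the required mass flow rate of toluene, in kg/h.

Heat released by hot stream: Q = 1260 × 0.920 × (376 − 111) = 307190 kJ/h
Energy balance on cold side (adiabatic exchanger): Q = ṁ_c·Cp_c·(T_c,out − T_c,in)
ṁ_c = 307190 / [1.71 × (103 − 90.1)] = 13926 kg/h

ṁ_c = 13900 kg/h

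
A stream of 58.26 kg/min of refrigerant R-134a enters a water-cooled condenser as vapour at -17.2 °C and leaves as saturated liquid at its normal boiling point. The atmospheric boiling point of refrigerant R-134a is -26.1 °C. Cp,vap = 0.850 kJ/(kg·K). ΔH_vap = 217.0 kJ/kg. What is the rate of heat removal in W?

Q_c = 218000 W

vapour -17.2→-26.1 °C: -7.565 kJ/kg
condensation at -26.1 °C: -217 kJ/kg
Δh = -7.565 + -217 = -224.56 kJ/kg
Q = ṁ·Δh = 58.26 kg/min × -224.56 kJ/kg = -13083 kJ/min
|Q| = 218.05 kW = 218050 W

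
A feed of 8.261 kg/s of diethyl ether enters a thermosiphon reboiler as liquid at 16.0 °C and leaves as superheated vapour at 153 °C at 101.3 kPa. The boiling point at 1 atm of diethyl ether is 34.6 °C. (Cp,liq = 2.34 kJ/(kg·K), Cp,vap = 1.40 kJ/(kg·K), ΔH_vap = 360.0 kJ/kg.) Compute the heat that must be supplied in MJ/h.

Q = 16900 MJ/h

liquid 16.0→34.6 °C: 43.524 kJ/kg
vaporisation at 34.6 °C: 360 kJ/kg
vapour 34.6→153 °C: 165.76 kJ/kg
Δh = 43.524 + 360 + 165.76 = 569.28 kJ/kg
Q = ṁ·Δh = 8.261 kg/s × 569.28 kJ/kg = 4702.9 kJ/s
|Q| = 4702.9 kW = 16930 MJ/h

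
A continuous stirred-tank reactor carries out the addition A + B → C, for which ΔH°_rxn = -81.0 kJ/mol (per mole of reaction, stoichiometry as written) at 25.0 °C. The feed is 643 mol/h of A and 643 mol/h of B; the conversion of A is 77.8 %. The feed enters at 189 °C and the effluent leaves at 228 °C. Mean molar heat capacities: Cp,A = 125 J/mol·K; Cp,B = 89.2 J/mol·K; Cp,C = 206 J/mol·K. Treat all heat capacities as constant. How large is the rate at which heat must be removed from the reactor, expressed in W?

Q_out = 9990 W

Extent of reaction ξ = 0.778 × 643 = 500.25 mol/h
Reaction term: ξ·ΔH°_rxn = 500.25 × -81.0 = -40521 kJ/h
Sensible, feed 189→25 °C: -22588 kJ/h
Outlet flows (mol/h): A 142.75, B 142.75, C 500.25
Sensible, products 25→228 °C: 27127 kJ/h
Q = ΔH = -35982 kJ/h = -9.9949 kW
Heat removed = 9994.9 W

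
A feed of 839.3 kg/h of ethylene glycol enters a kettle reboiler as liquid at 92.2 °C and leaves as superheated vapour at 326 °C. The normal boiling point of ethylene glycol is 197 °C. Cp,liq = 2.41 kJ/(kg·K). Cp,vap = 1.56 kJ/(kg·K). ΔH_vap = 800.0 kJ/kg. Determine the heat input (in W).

liquid 92.2→197 °C: 252.57 kJ/kg
vaporisation at 197 °C: 800 kJ/kg
vapour 197→326 °C: 201.24 kJ/kg
Δh = 252.57 + 800 + 201.24 = 1253.8 kJ/kg
Q = ṁ·Δh = 839.3 kg/h × 1253.8 kJ/kg = 1.0523e+06 kJ/h
|Q| = 292.31 kW = 292310 W

Q = 292000 W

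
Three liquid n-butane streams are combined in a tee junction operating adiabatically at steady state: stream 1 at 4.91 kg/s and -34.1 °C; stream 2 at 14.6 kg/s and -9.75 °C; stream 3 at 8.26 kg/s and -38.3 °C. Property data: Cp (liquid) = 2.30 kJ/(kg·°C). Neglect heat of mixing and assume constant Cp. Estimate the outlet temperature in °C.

T_out = -22.5 °C

No heat crosses the boundary, so H_out = H_in.
Σ ṁᵢCp,ᵢTᵢ = 4.91×2.30×-34.1 + 14.6×2.30×-9.75 + 8.26×2.30×-38.3 = -1440.1
Σ ṁᵢCp,ᵢ = 4.91×2.30 + 14.6×2.30 + 8.26×2.30 = 63.871
T_out = -1440.1 / 63.871 = -22.547 °C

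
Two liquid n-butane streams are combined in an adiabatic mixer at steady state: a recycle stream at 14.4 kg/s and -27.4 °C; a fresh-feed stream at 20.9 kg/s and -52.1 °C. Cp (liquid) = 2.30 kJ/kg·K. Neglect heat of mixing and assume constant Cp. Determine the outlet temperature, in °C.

No heat crosses the boundary, so H_out = H_in.
T_out = Σ ṁᵢCp,ᵢTᵢ / Σ ṁᵢCp,ᵢ
      = -3411.9 / 81.19 = -42.024 °C

T_out = -42.0 °C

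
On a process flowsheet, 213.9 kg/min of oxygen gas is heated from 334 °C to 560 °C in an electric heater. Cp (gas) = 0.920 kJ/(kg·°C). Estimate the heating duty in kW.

Q = 741 kW

Q = ṁ·Cp·ΔT = 213.9 × 0.920 × (560 − 334) = 44474 kJ/min
Converting: 44474 / 60 s = 741.23 kW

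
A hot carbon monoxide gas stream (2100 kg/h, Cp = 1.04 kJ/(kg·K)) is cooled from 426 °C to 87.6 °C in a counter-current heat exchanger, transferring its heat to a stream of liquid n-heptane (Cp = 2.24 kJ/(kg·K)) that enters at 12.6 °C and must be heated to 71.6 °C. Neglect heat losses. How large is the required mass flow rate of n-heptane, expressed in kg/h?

Heat released by hot stream: Q = 2100 × 1.04 × (426 − 87.6) = 739070 kJ/h
Energy balance on cold side (adiabatic exchanger): Q = ṁ_c·Cp_c·(T_c,out − T_c,in)
ṁ_c = 739070 / [2.24 × (71.6 − 12.6)] = 5592.2 kg/h

ṁ_c = 5590 kg/h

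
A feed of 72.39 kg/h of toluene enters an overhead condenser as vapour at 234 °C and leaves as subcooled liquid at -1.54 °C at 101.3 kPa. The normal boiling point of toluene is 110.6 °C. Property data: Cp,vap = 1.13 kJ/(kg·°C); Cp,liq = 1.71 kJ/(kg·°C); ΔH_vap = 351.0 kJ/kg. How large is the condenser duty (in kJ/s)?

Q_c = 13.7 kJ/s

vapour 234→110.6 °C: -139.44 kJ/kg
condensation at 110.6 °C: -351 kJ/kg
liquid 110.6→-1.54 °C: -191.76 kJ/kg
Δh = -139.44 + -351 + -191.76 = -682.2 kJ/kg
Q = ṁ·Δh = 72.39 kg/h × -682.2 kJ/kg = -49385 kJ/h
|Q| = 13.718 kW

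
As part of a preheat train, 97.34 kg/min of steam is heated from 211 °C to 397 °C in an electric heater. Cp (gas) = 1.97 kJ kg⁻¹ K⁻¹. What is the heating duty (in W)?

Q = ṁ·Cp·ΔT = 97.34 × 1.97 × (397 − 211) = 35667 kJ/min
Converting: 35667 / 60 s = 594.46 kW
Heating duty = 594460 W

Q = 594000 W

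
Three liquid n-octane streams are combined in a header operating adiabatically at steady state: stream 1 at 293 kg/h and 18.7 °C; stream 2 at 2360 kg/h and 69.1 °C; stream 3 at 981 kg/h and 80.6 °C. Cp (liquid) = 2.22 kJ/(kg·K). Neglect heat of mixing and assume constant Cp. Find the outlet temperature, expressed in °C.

Adiabatic, steady state ⇒ Σ ṁᵢCp,ᵢ(T_out − Tᵢ) = 0
Σ ṁᵢCp,ᵢTᵢ = 293×2.22×18.7 + 2360×2.22×69.1 + 981×2.22×80.6 = 549720
Σ ṁᵢCp,ᵢ = 293×2.22 + 2360×2.22 + 981×2.22 = 8067.5
T_out = 549720 / 8067.5 = 68.141 °C

T_out = 68.1 °C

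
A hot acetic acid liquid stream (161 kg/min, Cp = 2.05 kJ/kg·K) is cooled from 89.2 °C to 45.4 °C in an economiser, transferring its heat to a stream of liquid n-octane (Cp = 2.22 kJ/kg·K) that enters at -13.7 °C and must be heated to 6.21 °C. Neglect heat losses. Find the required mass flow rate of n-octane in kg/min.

Heat released by hot stream: Q = 161 × 2.05 × (89.2 − 45.4) = 14456 kJ/min
Energy balance on cold side (adiabatic exchanger): Q = ṁ_c·Cp_c·(T_c,out − T_c,in)
ṁ_c = 14456 / [2.22 × (6.21 − -13.7)] = 327.06 kg/min

ṁ_c = 327 kg/min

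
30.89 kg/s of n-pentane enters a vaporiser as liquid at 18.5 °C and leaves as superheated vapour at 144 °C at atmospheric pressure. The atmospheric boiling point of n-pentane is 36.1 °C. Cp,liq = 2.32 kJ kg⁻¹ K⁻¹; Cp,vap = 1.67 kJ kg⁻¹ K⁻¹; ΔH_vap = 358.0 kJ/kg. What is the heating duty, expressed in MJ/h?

liquid 18.5→36.1 °C: 40.832 kJ/kg
vaporisation at 36.1 °C: 358 kJ/kg
vapour 36.1→144 °C: 180.19 kJ/kg
Δh = 40.832 + 358 + 180.19 = 579.02 kJ/kg
Q = ṁ·Δh = 30.89 kg/s × 579.02 kJ/kg = 17886 kJ/s
|Q| = 17886 kW = 64390 MJ/h

Q = 64400 MJ/h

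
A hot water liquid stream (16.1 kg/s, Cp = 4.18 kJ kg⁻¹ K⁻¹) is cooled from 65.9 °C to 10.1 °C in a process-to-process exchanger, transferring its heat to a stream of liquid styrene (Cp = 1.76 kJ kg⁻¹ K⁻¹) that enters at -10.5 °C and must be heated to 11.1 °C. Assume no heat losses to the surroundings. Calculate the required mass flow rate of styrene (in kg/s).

ṁ_c = 98.8 kg/s

Heat released by hot stream: Q = 16.1 × 4.18 × (65.9 − 10.1) = 3755.2 kJ/s
Energy balance on cold side (adiabatic exchanger): Q = ṁ_c·Cp_c·(T_c,out − T_c,in)
ṁ_c = 3755.2 / [1.76 × (11.1 − -10.5)] = 98.78 kg/s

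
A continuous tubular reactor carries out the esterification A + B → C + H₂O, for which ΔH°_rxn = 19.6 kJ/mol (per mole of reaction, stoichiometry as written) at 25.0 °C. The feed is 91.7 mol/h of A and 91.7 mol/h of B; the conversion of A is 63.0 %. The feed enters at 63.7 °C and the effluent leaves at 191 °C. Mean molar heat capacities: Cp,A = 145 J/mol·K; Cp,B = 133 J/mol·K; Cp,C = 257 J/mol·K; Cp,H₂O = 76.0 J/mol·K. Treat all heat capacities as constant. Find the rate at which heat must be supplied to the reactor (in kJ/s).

Q_in = 1.36 kJ/s

Extent of reaction ξ = 0.630 × 91.7 = 57.771 mol/h
Reaction term: ξ·ΔH°_rxn = 57.771 × 19.6 = 1132.3 kJ/h
Sensible, feed 63.7→25 °C: -986.56 kJ/h
Outlet flows (mol/h): A 33.929, B 33.929, C 57.771, H₂O 57.771
Sensible, products 25→191 °C: 4759.2 kJ/h
Q = ΔH = 4905 kJ/h = 1.3625 kW
Heat supplied = 1.3625 kJ/s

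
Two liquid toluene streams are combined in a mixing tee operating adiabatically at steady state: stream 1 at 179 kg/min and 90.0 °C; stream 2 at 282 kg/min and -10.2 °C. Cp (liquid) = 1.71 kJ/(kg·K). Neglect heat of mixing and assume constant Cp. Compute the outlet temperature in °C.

T_out = 28.7 °C

No heat crosses the boundary, so H_out = H_in.
T_out = Σ ṁᵢCp,ᵢTᵢ / Σ ṁᵢCp,ᵢ
      = 22629 / 788.31 = 28.706 °C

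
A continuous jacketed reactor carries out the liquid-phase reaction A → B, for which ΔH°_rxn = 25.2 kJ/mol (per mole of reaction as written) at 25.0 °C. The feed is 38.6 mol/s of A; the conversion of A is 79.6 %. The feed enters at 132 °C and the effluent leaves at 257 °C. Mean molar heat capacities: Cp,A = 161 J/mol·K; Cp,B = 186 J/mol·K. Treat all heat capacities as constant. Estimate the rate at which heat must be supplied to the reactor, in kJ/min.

Extent of reaction ξ = 0.796 × 38.6 = 30.726 mol/s
Reaction term: ξ·ΔH°_rxn = 30.726 × 25.2 = 774.29 kJ/s
Sensible, feed 132→25 °C: -664.96 kJ/s
Outlet flows (mol/s): A 7.8744, B 30.726
Sensible, products 25→257 °C: 1620 kJ/s
Q = ΔH = 1729.3 kJ/s = 1729.3 kW
Heat supplied = 103760 kJ/min

Q_in = 104000 kJ/min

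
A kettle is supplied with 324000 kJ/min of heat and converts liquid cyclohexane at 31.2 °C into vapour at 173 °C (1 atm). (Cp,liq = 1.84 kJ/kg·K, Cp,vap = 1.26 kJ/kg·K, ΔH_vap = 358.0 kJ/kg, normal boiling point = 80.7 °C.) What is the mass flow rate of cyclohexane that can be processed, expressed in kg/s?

Δh = 1.84×(80.7−31.2) + 358.0 + 1.26×(173−80.7) = 565.38 kJ/kg
Q = 324000 kJ/min = 5400 kJ/s = 5400 kJ/s
ṁ = Q/Δh = 5400 / 565.38 = 9.5511 kg/s

ṁ = 9.55 kg/s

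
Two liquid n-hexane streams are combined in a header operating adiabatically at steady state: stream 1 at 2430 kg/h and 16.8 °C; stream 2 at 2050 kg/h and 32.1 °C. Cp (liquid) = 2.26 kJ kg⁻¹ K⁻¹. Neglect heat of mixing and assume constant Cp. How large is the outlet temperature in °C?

T_out = 23.8 °C

Energy balance with Q = 0: Σ ṁᵢCp,ᵢ(T_out − Tᵢ) = 0
T_out = Σ ṁᵢCp,ᵢTᵢ / Σ ṁᵢCp,ᵢ
      = 240980 / 10125 = 23.801 °C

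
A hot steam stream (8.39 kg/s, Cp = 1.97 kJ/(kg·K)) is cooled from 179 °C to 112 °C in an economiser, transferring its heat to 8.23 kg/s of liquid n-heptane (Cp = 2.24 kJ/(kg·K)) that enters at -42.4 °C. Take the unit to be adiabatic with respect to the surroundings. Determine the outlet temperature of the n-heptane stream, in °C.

Heat released by hot stream: Q = 8.39 × 1.97 × (179 − 112) = 1107.4 kJ/s
Energy balance on cold side (adiabatic exchanger): Q = ṁ_c·Cp_c·(T_c,out − T_c,in)
T_c,out = -42.4 + 1107.4/(8.23 × 2.24) = 17.67 °C

T_c,out = 17.7 °C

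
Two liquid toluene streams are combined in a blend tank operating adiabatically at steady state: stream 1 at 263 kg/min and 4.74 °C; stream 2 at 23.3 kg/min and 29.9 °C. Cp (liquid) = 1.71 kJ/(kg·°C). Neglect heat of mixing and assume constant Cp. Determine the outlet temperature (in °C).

No heat crosses the boundary, so H_out = H_in.
T_out = Σ ṁᵢCp,ᵢTᵢ / Σ ṁᵢCp,ᵢ
      = 3323 / 489.57 = 6.7876 °C

T_out = 6.79 °C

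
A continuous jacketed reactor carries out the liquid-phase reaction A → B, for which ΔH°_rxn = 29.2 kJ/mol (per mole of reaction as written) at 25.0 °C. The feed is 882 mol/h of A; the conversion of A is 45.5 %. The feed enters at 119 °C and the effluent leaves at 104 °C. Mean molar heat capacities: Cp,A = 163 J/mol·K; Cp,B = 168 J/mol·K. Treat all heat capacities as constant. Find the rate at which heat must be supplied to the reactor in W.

Extent of reaction ξ = 0.455 × 882 = 401.31 mol/h
Reaction term: ξ·ΔH°_rxn = 401.31 × 29.2 = 11718 kJ/h
Sensible, feed 119→25 °C: -13514 kJ/h
Outlet flows (mol/h): A 480.69, B 401.31
Sensible, products 25→104 °C: 11516 kJ/h
Q = ΔH = 9720.3 kJ/h = 2.7001 kW
Heat supplied = 2700.1 W

Q_in = 2700 W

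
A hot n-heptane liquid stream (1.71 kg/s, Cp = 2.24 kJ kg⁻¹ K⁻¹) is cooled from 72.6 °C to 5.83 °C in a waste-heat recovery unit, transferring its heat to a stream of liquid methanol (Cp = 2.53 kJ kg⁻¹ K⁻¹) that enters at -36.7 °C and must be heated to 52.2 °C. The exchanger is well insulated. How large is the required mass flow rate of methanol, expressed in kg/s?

Heat released by hot stream: Q = 1.71 × 2.24 × (72.6 − 5.83) = 255.76 kJ/s
Energy balance on cold side (adiabatic exchanger): Q = ṁ_c·Cp_c·(T_c,out − T_c,in)
ṁ_c = 255.76 / [2.53 × (52.2 − -36.7)] = 1.1371 kg/s

ṁ_c = 1.14 kg/s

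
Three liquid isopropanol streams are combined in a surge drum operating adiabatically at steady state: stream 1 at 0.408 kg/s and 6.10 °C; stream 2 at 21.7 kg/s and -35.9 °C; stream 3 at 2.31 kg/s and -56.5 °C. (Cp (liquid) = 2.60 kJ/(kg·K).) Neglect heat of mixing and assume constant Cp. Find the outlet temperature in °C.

Adiabatic, steady state ⇒ Σ ṁᵢCp,ᵢ(T_out − Tᵢ) = 0
Σ ṁᵢCp,ᵢTᵢ = 0.408×2.60×6.10 + 21.7×2.60×-35.9 + 2.31×2.60×-56.5 = -2358.3
Σ ṁᵢCp,ᵢ = 0.408×2.60 + 21.7×2.60 + 2.31×2.60 = 63.487
T_out = -2358.3 / 63.487 = -37.147 °C

T_out = -37.1 °C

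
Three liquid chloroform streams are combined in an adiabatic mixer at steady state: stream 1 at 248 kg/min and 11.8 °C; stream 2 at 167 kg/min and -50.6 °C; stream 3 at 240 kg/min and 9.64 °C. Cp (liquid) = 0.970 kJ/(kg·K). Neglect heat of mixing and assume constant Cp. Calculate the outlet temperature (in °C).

T_out = -4.90 °C

No heat crosses the boundary, so H_out = H_in.
Σ ṁᵢCp,ᵢTᵢ = 248×0.970×11.8 + 167×0.970×-50.6 + 240×0.970×9.64 = -3113.9
Σ ṁᵢCp,ᵢ = 248×0.970 + 167×0.970 + 240×0.970 = 635.35
T_out = -3113.9 / 635.35 = -4.9011 °C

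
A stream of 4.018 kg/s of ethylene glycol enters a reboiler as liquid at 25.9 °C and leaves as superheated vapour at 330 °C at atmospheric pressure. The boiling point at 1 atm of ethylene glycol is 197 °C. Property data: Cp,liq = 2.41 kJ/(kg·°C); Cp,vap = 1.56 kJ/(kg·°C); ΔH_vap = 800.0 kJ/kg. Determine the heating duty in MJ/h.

liquid 25.9→197 °C: 412.35 kJ/kg
vaporisation at 197 °C: 800 kJ/kg
vapour 197→330 °C: 207.48 kJ/kg
Δh = 412.35 + 800 + 207.48 = 1419.8 kJ/kg
Q = ṁ·Δh = 4.018 kg/s × 1419.8 kJ/kg = 5704.9 kJ/s
|Q| = 5704.9 kW = 20538 MJ/h

Q = 20500 MJ/h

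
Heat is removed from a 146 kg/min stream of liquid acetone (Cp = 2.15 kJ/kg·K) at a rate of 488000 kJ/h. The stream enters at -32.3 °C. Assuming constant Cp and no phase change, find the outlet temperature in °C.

T_out = -58.2 °C

Q = 488000 kJ/h = 8133.3 kJ/min
ΔT = Q/(ṁ·Cp) = 8133.3/(146×2.15) = 25.911 K
T_out = -32.3 − 25.911 = -58.211 °C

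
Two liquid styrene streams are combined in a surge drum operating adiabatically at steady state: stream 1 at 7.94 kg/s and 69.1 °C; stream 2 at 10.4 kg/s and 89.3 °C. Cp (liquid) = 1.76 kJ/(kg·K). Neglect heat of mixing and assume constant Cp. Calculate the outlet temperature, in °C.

No heat crosses the boundary, so H_out = H_in.
Σ ṁᵢCp,ᵢTᵢ = 7.94×1.76×69.1 + 10.4×1.76×89.3 = 2600.2
Σ ṁᵢCp,ᵢ = 7.94×1.76 + 10.4×1.76 = 32.278
T_out = 2600.2 / 32.278 = 80.555 °C

T_out = 80.6 °C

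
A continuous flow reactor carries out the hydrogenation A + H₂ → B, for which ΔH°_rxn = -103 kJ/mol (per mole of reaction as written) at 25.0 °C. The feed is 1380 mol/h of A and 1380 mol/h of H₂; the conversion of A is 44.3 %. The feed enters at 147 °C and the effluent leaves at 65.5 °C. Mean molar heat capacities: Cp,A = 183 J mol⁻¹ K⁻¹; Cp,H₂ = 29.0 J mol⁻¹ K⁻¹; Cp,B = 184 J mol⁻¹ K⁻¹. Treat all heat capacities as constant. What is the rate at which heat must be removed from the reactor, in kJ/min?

Extent of reaction ξ = 0.443 × 1380 = 611.34 mol/h
Reaction term: ξ·ΔH°_rxn = 611.34 × -103 = -62968 kJ/h
Sensible, feed 147→25 °C: -35692 kJ/h
Outlet flows (mol/h): A 768.66, H₂ 768.66, B 611.34
Sensible, products 25→65.5 °C: 11155 kJ/h
Q = ΔH = -87505 kJ/h = -24.307 kW
Heat removed = 1458.4 kJ/min

Q_out = 1460 kJ/min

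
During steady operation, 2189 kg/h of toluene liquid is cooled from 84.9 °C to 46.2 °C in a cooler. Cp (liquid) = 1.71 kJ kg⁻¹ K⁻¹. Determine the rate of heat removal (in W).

Q_c = 40200 W

Q = ṁ·Cp·ΔT = 2189 × 1.71 × (46.2 − 84.9) = -144860 kJ/h
Converting: 144860 / 3600 s = 40.239 kW
Cooling duty = 40239 W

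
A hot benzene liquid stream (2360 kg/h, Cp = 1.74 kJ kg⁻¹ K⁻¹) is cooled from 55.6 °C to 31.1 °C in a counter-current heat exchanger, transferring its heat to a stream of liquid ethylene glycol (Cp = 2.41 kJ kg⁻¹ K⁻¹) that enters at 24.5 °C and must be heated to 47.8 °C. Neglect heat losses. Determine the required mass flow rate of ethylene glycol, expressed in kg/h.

Heat released by hot stream: Q = 2360 × 1.74 × (55.6 − 31.1) = 100610 kJ/h
Energy balance on cold side (adiabatic exchanger): Q = ṁ_c·Cp_c·(T_c,out − T_c,in)
ṁ_c = 100610 / [2.41 × (47.8 − 24.5)] = 1791.7 kg/h

ṁ_c = 1790 kg/h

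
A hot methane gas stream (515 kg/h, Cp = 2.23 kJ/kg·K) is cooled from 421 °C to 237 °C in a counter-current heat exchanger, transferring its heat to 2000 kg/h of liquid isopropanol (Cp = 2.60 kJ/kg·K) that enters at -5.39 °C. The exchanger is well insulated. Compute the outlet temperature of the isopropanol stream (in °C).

T_c,out = 35.2 °C

Heat released by hot stream: Q = 515 × 2.23 × (421 − 237) = 211310 kJ/h
Energy balance on cold side (adiabatic exchanger): Q = ṁ_c·Cp_c·(T_c,out − T_c,in)
T_c,out = -5.39 + 211310/(2000 × 2.60) = 35.247 °C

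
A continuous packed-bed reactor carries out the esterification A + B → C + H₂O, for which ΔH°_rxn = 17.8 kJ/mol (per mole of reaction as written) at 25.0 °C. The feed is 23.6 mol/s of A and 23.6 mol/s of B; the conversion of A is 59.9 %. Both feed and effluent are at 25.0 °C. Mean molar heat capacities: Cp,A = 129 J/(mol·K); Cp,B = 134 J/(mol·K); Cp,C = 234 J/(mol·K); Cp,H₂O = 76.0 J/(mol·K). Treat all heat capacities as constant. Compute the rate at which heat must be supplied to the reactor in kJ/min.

Extent of reaction ξ = 0.599 × 23.6 = 14.136 mol/s
Reaction term: ξ·ΔH°_rxn = 14.136 × 17.8 = 251.63 kJ/s
Q = ΔH = 251.63 kJ/s = 251.63 kW
Heat supplied = 15098 kJ/min

Q_in = 15100 kJ/min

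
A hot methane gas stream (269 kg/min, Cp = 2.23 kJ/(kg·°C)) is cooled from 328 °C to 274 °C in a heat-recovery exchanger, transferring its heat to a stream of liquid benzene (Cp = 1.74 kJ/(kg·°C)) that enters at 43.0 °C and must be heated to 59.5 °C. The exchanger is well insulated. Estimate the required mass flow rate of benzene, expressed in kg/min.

ṁ_c = 1130 kg/min

Heat released by hot stream: Q = 269 × 2.23 × (328 − 274) = 32393 kJ/min
Energy balance on cold side (adiabatic exchanger): Q = ṁ_c·Cp_c·(T_c,out − T_c,in)
ṁ_c = 32393 / [1.74 × (59.5 − 43.0)] = 1128.3 kg/min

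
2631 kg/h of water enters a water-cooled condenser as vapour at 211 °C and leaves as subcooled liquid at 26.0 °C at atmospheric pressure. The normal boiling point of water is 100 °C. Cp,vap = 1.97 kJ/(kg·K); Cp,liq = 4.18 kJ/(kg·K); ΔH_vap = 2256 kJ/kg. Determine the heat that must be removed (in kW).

vapour 211→100 °C: -218.67 kJ/kg
condensation at 100 °C: -2256 kJ/kg
liquid 100→26.0 °C: -309.32 kJ/kg
Δh = -218.67 + -2256 + -309.32 = -2784 kJ/kg
Q = ṁ·Δh = 2631 kg/h × -2784 kJ/kg = -7.3247e+06 kJ/h
|Q| = 2034.6 kW

Q_c = 2030 kW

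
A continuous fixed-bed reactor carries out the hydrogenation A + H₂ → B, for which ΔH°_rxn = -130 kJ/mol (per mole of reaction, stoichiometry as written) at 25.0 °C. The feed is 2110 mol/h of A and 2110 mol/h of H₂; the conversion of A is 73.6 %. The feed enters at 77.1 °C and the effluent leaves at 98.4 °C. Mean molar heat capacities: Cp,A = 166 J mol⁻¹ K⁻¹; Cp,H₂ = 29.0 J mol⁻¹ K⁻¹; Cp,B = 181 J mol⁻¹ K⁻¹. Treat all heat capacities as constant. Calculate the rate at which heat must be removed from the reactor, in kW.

Q_out = 54.1 kW

Extent of reaction ξ = 0.736 × 2110 = 1553 mol/h
Reaction term: ξ·ΔH°_rxn = 1553 × -130 = -201880 kJ/h
Sensible, feed 77.1→25 °C: -21437 kJ/h
Outlet flows (mol/h): A 557.04, H₂ 557.04, B 1553
Sensible, products 25→98.4 °C: 28605 kJ/h
Q = ΔH = -194720 kJ/h = -54.088 kW
Heat removed = 54.088 kW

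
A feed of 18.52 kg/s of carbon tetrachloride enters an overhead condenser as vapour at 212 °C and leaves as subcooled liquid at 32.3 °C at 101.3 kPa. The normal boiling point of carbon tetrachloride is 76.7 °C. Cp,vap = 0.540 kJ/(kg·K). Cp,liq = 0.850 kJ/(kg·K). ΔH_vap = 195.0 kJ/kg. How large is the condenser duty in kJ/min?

vapour 212→76.7 °C: -73.062 kJ/kg
condensation at 76.7 °C: -195 kJ/kg
liquid 76.7→32.3 °C: -37.74 kJ/kg
Δh = -73.062 + -195 + -37.74 = -305.8 kJ/kg
Q = ṁ·Δh = 18.52 kg/s × -305.8 kJ/kg = -5663.5 kJ/s
|Q| = 5663.5 kW = 339810 kJ/min

Q_c = 340000 kJ/min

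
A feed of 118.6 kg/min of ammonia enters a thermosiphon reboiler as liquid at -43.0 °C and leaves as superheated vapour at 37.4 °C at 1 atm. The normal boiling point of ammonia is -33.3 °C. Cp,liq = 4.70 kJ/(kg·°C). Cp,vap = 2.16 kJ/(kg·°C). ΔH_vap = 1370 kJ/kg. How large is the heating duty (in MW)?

liquid -43.0→-33.3 °C: 45.59 kJ/kg
vaporisation at -33.3 °C: 1370 kJ/kg
vapour -33.3→37.4 °C: 152.71 kJ/kg
Δh = 45.59 + 1370 + 152.71 = 1568.3 kJ/kg
Q = ṁ·Δh = 118.6 kg/min × 1568.3 kJ/kg = 186000 kJ/min
|Q| = 3100 kW = 3.1 MW

Q = 3.10 MW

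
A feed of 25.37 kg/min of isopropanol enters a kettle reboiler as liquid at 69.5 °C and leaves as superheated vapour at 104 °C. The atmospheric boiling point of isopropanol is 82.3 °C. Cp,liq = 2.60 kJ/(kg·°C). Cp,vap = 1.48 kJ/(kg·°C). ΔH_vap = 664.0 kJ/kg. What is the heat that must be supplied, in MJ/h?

liquid 69.5→82.3 °C: 33.28 kJ/kg
vaporisation at 82.3 °C: 664 kJ/kg
vapour 82.3→104 °C: 32.116 kJ/kg
Δh = 33.28 + 664 + 32.116 = 729.4 kJ/kg
Q = ṁ·Δh = 25.37 kg/min × 729.4 kJ/kg = 18505 kJ/min
|Q| = 308.41 kW = 1110.3 MJ/h

Q = 1110 MJ/h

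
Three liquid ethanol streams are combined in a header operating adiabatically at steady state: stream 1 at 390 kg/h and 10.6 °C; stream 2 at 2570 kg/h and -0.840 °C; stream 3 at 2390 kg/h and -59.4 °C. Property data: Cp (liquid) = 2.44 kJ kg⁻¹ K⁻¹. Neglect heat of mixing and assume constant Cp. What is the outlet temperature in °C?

No heat crosses the boundary, so H_out = H_in.
Σ ṁᵢCp,ᵢTᵢ = 390×2.44×10.6 + 2570×2.44×-0.840 + 2390×2.44×-59.4 = -341580
Σ ṁᵢCp,ᵢ = 390×2.44 + 2570×2.44 + 2390×2.44 = 13054
T_out = -341580 / 13054 = -26.167 °C

T_out = -26.2 °C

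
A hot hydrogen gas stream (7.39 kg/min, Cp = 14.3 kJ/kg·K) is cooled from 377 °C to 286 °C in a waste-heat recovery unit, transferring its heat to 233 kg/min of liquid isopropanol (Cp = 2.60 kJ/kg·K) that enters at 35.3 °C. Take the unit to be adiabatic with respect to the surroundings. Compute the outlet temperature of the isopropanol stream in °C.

Heat released by hot stream: Q = 7.39 × 14.3 × (377 − 286) = 9616.6 kJ/min
Energy balance on cold side (adiabatic exchanger): Q = ṁ_c·Cp_c·(T_c,out − T_c,in)
T_c,out = 35.3 + 9616.6/(233 × 2.60) = 51.174 °C

T_c,out = 51.2 °C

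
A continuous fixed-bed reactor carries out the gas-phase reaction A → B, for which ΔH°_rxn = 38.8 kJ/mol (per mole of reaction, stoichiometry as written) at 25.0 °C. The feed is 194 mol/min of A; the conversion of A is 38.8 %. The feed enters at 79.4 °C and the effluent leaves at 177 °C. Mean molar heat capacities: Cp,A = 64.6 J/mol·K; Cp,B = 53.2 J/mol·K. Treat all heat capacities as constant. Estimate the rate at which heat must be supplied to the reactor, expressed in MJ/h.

Q_in = 241 MJ/h

Extent of reaction ξ = 0.388 × 194 = 75.272 mol/min
Reaction term: ξ·ΔH°_rxn = 75.272 × 38.8 = 2920.6 kJ/min
Sensible, feed 79.4→25 °C: -681.76 kJ/min
Outlet flows (mol/min): A 118.73, B 75.272
Sensible, products 25→177 °C: 1774.5 kJ/min
Q = ΔH = 4013.3 kJ/min = 66.888 kW
Heat supplied = 240.8 MJ/h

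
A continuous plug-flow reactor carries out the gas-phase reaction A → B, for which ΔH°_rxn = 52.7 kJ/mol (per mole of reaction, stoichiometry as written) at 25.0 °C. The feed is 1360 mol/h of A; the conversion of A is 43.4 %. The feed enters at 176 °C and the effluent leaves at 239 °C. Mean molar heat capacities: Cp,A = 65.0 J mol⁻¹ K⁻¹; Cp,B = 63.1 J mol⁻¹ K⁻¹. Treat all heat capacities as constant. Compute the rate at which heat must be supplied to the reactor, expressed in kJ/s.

Extent of reaction ξ = 0.434 × 1360 = 590.24 mol/h
Reaction term: ξ·ΔH°_rxn = 590.24 × 52.7 = 31106 kJ/h
Sensible, feed 176→25 °C: -13348 kJ/h
Outlet flows (mol/h): A 769.76, B 590.24
Sensible, products 25→239 °C: 18678 kJ/h
Q = ΔH = 36435 kJ/h = 10.121 kW
Heat supplied = 10.121 kJ/s

Q_in = 10.1 kJ/s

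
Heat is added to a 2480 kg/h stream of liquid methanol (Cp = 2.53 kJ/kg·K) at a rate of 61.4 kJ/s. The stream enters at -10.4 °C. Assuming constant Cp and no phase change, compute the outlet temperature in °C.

Q = 61.4 kJ/s = 221040 kJ/h
ΔT = Q/(ṁ·Cp) = 221040/(2480×2.53) = 35.229 K
T_out = -10.4 + 35.229 = 24.829 °C

T_out = 24.8 °C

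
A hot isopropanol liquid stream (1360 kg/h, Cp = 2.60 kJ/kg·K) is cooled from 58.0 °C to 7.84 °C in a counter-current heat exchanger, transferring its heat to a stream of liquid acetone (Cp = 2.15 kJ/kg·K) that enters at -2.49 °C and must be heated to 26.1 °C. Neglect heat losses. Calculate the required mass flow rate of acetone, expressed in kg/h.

ṁ_c = 2890 kg/h

Heat released by hot stream: Q = 1360 × 2.60 × (58.0 − 7.84) = 177370 kJ/h
Energy balance on cold side (adiabatic exchanger): Q = ṁ_c·Cp_c·(T_c,out − T_c,in)
ṁ_c = 177370 / [2.15 × (26.1 − -2.49)] = 2885.5 kg/h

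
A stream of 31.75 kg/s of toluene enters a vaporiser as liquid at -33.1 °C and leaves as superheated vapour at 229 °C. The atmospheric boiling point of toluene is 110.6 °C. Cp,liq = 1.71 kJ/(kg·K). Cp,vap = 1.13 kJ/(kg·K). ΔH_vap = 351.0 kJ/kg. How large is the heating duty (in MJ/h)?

liquid -33.1→110.6 °C: 245.73 kJ/kg
vaporisation at 110.6 °C: 351 kJ/kg
vapour 110.6→229 °C: 133.79 kJ/kg
Δh = 245.73 + 351 + 133.79 = 730.52 kJ/kg
Q = ṁ·Δh = 31.75 kg/s × 730.52 kJ/kg = 23194 kJ/s
|Q| = 23194 kW = 83498 MJ/h

Q = 83500 MJ/h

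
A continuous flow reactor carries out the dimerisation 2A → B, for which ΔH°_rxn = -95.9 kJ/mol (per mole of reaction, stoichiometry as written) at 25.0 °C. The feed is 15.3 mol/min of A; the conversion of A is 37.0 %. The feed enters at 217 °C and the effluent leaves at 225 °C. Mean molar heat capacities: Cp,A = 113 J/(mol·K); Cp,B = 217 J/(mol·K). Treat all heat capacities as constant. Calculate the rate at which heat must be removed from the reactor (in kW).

Q_out = 4.38 kW

Extent of reaction ξ = 0.370 × 15.3 / 2 = 2.8305 mol/min
Reaction term: ξ·ΔH°_rxn = 2.8305 × -95.9 = -271.44 kJ/min
Sensible, feed 217→25 °C: -331.95 kJ/min
Outlet flows (mol/min): A 9.639, B 2.8305
Sensible, products 25→225 °C: 340.69 kJ/min
Q = ΔH = -262.71 kJ/min = -4.3785 kW
Heat removed = 4.3785 kW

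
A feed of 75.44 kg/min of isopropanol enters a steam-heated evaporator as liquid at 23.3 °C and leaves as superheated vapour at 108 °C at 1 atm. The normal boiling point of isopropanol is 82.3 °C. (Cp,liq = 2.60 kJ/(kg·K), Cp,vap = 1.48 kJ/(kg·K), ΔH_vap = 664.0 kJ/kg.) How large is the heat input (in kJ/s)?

Q = 1080 kJ/s

liquid 23.3→82.3 °C: 153.4 kJ/kg
vaporisation at 82.3 °C: 664 kJ/kg
vapour 82.3→108 °C: 38.036 kJ/kg
Δh = 153.4 + 664 + 38.036 = 855.44 kJ/kg
Q = ṁ·Δh = 75.44 kg/min × 855.44 kJ/kg = 64534 kJ/min
|Q| = 1075.6 kW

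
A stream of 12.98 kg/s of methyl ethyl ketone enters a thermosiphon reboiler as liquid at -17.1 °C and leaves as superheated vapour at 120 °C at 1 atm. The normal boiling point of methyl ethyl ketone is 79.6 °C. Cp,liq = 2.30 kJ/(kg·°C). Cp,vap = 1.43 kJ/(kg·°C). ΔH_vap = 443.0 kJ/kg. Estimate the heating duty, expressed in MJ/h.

Q = 33800 MJ/h

liquid -17.1→79.6 °C: 222.41 kJ/kg
vaporisation at 79.6 °C: 443 kJ/kg
vapour 79.6→120 °C: 57.772 kJ/kg
Δh = 222.41 + 443 + 57.772 = 723.18 kJ/kg
Q = ṁ·Δh = 12.98 kg/s × 723.18 kJ/kg = 9386.9 kJ/s
|Q| = 9386.9 kW = 33793 MJ/h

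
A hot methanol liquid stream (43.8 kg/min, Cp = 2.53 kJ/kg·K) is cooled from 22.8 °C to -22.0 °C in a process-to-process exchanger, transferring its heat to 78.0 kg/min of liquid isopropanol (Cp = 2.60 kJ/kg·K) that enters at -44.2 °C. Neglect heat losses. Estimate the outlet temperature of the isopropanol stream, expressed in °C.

Heat released by hot stream: Q = 43.8 × 2.53 × (22.8 − -22.0) = 4964.5 kJ/min
Energy balance on cold side (adiabatic exchanger): Q = ṁ_c·Cp_c·(T_c,out − T_c,in)
T_c,out = -44.2 + 4964.5/(78.0 × 2.60) = -19.72 °C

T_c,out = -19.7 °C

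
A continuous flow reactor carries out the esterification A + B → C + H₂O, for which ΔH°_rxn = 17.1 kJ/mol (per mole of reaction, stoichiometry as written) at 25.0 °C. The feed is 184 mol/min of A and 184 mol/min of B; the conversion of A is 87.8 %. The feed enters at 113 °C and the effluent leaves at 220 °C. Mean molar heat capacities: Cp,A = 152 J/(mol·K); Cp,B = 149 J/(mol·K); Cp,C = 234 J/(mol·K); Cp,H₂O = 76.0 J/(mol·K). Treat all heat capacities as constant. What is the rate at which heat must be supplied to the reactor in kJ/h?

Extent of reaction ξ = 0.878 × 184 = 161.55 mol/min
Reaction term: ξ·ΔH°_rxn = 161.55 × 17.1 = 2762.5 kJ/min
Sensible, feed 113→25 °C: -4873.8 kJ/min
Outlet flows (mol/min): A 22.448, B 22.448, C 161.55, H₂O 161.55
Sensible, products 25→220 °C: 11083 kJ/min
Q = ΔH = 8972.2 kJ/min = 149.54 kW
Heat supplied = 538330 kJ/h

Q_in = 538000 kJ/h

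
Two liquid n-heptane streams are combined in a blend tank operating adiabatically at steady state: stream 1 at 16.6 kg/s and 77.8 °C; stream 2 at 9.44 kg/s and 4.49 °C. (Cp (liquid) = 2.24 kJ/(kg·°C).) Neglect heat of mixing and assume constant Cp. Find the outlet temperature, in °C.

Adiabatic, steady state ⇒ Σ ṁᵢCp,ᵢ(T_out − Tᵢ) = 0
Σ ṁᵢCp,ᵢTᵢ = 16.6×2.24×77.8 + 9.44×2.24×4.49 = 2987.9
Σ ṁᵢCp,ᵢ = 16.6×2.24 + 9.44×2.24 = 58.33
T_out = 2987.9 / 58.33 = 51.224 °C

T_out = 51.2 °C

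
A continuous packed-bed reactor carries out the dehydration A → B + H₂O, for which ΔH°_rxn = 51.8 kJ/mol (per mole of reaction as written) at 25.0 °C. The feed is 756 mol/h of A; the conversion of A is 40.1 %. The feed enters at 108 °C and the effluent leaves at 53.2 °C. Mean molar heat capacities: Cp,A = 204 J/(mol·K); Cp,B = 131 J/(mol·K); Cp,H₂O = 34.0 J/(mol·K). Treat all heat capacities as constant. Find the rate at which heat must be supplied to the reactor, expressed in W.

Extent of reaction ξ = 0.401 × 756 = 303.16 mol/h
Reaction term: ξ·ΔH°_rxn = 303.16 × 51.8 = 15703 kJ/h
Sensible, feed 108→25 °C: -12801 kJ/h
Outlet flows (mol/h): A 452.84, B 303.16, H₂O 303.16
Sensible, products 25→53.2 °C: 4015.7 kJ/h
Q = ΔH = 6918.6 kJ/h = 1.9218 kW
Heat supplied = 1921.8 W

Q_in = 1920 W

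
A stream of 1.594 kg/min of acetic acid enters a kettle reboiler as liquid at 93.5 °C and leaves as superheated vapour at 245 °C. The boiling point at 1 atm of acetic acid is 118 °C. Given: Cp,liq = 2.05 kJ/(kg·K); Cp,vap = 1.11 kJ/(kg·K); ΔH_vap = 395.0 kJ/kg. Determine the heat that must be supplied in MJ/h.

liquid 93.5→118 °C: 50.225 kJ/kg
vaporisation at 118 °C: 395 kJ/kg
vapour 118→245 °C: 140.97 kJ/kg
Δh = 50.225 + 395 + 140.97 = 586.19 kJ/kg
Q = ṁ·Δh = 1.594 kg/min × 586.19 kJ/kg = 934.39 kJ/min
|Q| = 15.573 kW = 56.064 MJ/h

Q = 56.1 MJ/h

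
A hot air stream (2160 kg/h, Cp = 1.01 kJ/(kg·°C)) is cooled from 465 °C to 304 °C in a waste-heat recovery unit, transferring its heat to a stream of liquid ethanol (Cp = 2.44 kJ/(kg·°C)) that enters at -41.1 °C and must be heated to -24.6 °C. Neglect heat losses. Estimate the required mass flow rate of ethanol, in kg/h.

Heat released by hot stream: Q = 2160 × 1.01 × (465 − 304) = 351240 kJ/h
Energy balance on cold side (adiabatic exchanger): Q = ṁ_c·Cp_c·(T_c,out − T_c,in)
ṁ_c = 351240 / [2.44 × (-24.6 − -41.1)] = 8724.2 kg/h

ṁ_c = 8720 kg/h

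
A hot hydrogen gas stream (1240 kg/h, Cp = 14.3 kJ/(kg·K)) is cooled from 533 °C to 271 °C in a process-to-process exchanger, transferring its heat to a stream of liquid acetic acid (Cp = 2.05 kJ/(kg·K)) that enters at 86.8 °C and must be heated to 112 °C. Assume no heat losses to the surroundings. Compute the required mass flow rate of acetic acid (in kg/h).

Heat released by hot stream: Q = 1240 × 14.3 × (533 − 271) = 4.6458e+06 kJ/h
Energy balance on cold side (adiabatic exchanger): Q = ṁ_c·Cp_c·(T_c,out − T_c,in)
ṁ_c = 4.6458e+06 / [2.05 × (112 − 86.8)] = 89930 kg/h

ṁ_c = 89900 kg/h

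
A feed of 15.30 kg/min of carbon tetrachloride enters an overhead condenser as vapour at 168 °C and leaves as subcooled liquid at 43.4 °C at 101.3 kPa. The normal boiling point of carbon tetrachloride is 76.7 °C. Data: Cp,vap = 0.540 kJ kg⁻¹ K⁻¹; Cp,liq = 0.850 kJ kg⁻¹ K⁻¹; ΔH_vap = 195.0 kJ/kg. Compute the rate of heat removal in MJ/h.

Q_c = 250 MJ/h

vapour 168→76.7 °C: -49.302 kJ/kg
condensation at 76.7 °C: -195 kJ/kg
liquid 76.7→43.4 °C: -28.305 kJ/kg
Δh = -49.302 + -195 + -28.305 = -272.61 kJ/kg
Q = ṁ·Δh = 15.30 kg/min × -272.61 kJ/kg = -4170.9 kJ/min
|Q| = 69.515 kW = 250.25 MJ/h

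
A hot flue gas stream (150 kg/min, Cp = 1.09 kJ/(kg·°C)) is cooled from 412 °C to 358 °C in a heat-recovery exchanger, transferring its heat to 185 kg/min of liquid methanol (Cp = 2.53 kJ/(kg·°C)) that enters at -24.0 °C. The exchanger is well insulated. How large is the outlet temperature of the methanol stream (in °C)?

T_c,out = -5.14 °C

Heat released by hot stream: Q = 150 × 1.09 × (412 − 358) = 8829 kJ/min
Energy balance on cold side (adiabatic exchanger): Q = ṁ_c·Cp_c·(T_c,out − T_c,in)
T_c,out = -24.0 + 8829/(185 × 2.53) = -5.1366 °C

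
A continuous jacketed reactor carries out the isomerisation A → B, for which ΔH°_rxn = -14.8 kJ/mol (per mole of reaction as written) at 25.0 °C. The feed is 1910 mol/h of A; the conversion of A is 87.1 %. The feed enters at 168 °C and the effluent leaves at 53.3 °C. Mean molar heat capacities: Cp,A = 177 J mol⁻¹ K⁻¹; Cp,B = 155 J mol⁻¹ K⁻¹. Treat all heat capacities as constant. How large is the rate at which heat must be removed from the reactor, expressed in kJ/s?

Extent of reaction ξ = 0.871 × 1910 = 1663.6 mol/h
Reaction term: ξ·ΔH°_rxn = 1663.6 × -14.8 = -24621 kJ/h
Sensible, feed 168→25 °C: -48344 kJ/h
Outlet flows (mol/h): A 246.39, B 1663.6
Sensible, products 25→53.3 °C: 8531.6 kJ/h
Q = ΔH = -64434 kJ/h = -17.898 kW
Heat removed = 17.898 kJ/s

Q_out = 17.9 kJ/s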